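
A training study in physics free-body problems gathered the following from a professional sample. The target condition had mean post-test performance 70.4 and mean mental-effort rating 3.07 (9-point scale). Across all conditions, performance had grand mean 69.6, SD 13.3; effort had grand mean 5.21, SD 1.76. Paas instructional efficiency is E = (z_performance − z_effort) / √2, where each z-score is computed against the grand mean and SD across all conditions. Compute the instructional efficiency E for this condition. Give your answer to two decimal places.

z_performance = (70.4 − 69.6) / 13.3 = 0.8000 / 13.3 = 0.0602.
z_effort = (3.07 − 5.21) / 1.76 = -2.1400 / 1.76 = -1.2159.
z_P − z_E = 0.0602 − (-1.2159) = 1.2761.
E = 1.2761 / √2 = 1.2761 / 1.41421 = 0.9023 ≈ 0.90.

0.90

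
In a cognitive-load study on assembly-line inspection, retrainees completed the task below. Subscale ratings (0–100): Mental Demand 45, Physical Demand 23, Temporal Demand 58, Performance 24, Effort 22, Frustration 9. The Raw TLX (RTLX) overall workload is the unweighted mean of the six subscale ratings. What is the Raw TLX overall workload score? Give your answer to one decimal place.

30.2

Sum of ratings = 45 + 23 + 58 + 24 + 22 + 9 = 181.
RTLX = 181 / 6 = 30.1667 ≈ 30.2.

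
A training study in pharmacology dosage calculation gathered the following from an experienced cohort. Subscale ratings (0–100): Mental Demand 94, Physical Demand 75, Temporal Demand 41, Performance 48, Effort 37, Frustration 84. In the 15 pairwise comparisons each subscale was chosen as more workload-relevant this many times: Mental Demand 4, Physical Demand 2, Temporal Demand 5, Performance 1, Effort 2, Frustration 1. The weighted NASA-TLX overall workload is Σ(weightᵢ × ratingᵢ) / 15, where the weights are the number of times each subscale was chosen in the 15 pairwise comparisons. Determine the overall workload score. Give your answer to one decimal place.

The tallies are the weights (they sum to 15).
Weighted sum = 4·94 + 2·75 + 5·41 + 1·48 + 2·37 + 1·84
            = 376 + 150 + 205 + 48 + 74 + 84 = 937.
Overall workload = 937 / 15 = 62.4667 ≈ 62.5.

62.5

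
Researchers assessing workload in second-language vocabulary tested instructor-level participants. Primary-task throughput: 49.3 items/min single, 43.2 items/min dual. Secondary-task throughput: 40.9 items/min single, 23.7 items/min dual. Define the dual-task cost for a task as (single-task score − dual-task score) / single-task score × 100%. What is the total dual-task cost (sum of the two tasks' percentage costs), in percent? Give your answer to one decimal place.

Primary cost = (49.3 − 43.2) / 49.3 × 100% = 12.3732%.
Secondary cost = (40.9 − 23.7) / 40.9 × 100% = 42.0538%.
Total = 12.3732% + 42.0538% = 54.4270% ≈ 54.4%.

54.4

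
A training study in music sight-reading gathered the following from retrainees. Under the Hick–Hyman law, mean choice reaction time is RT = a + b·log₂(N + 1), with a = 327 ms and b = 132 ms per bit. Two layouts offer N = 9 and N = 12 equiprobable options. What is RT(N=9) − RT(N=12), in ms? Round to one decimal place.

RT(9) = 327 + 132·log₂(10) = 327 + 132·3.3219 = 765.4908 ms.
RT(12) = 327 + 132·log₂(13) = 327 + 132·3.7004 = 815.4528 ms.
Difference = 765.4908 − 815.4528 = -49.9620 ≈ -50.0 ms.

-50.0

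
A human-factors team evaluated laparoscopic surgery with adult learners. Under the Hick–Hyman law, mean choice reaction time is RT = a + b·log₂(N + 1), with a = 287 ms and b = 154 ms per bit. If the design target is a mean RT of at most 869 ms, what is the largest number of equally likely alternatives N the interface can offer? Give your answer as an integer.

12

Set 287 + 154·log₂(N + 1) ≤ 869.
log₂(N + 1) ≤ (869 − 287) / 154 = 3.7792.
N + 1 ≤ 2^3.7792 = 13.7294.
N ≤ 12.7294, so the largest integer N is 12.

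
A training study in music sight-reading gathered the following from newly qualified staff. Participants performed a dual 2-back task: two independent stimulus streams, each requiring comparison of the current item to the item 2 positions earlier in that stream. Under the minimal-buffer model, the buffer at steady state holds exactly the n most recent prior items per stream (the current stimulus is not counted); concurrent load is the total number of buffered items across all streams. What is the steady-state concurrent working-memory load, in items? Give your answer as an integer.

Each stream's buffer holds its 2 most recent prior items.
Two independent streams: 2 × 2 = 4 buffered items at steady state.

4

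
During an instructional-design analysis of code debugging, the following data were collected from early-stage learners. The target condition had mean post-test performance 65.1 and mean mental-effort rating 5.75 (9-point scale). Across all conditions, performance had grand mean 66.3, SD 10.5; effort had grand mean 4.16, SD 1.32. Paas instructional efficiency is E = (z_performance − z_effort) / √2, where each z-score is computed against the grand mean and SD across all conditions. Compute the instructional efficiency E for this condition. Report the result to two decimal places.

z_performance = (65.1 − 66.3) / 10.5 = -1.2000 / 10.5 = -0.1143.
z_effort = (5.75 − 4.16) / 1.32 = 1.5900 / 1.32 = 1.2045.
z_P − z_E = -0.1143 − 1.2045 = -1.3188.
E = -1.3188 / √2 = -1.3188 / 1.41421 = -0.9325 ≈ -0.93.

-0.93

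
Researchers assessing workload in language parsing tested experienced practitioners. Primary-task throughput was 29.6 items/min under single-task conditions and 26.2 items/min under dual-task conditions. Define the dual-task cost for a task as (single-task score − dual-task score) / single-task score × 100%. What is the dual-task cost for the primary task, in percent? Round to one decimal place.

Cost = (29.6 − 26.2) / 29.6 × 100%
     = 3.4000 / 29.6 × 100% = 11.4865%.
≈ 11.5%.

11.5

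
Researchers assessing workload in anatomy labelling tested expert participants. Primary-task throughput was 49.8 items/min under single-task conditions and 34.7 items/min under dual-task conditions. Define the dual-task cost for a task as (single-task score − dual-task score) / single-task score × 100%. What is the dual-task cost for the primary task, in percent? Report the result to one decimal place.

30.3

Cost = (49.8 − 34.7) / 49.8 × 100%
     = 15.1000 / 49.8 × 100% = 30.3213%.
≈ 30.3%.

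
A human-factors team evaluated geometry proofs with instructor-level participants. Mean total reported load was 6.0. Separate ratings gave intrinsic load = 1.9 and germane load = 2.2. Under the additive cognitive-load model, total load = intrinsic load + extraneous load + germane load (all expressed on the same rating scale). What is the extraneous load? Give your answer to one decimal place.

1.9

extraneous load = total − intrinsic − germane
             = 6.0 − 1.9 − 2.2 = 1.9.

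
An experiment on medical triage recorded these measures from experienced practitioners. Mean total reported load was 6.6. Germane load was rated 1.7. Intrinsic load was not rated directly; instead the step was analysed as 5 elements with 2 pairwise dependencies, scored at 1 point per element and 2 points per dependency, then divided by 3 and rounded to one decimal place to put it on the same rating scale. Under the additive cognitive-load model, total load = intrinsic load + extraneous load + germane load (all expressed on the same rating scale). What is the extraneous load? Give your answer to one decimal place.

1.9

Intrinsic (element-interactivity): (5 × 1 + 2 × 2) / 3 = 9 / 3 = 3.0000 → 3.0.
extraneous load = total − intrinsic − germane
             = 6.6 − 3.0 − 1.7 = 1.9.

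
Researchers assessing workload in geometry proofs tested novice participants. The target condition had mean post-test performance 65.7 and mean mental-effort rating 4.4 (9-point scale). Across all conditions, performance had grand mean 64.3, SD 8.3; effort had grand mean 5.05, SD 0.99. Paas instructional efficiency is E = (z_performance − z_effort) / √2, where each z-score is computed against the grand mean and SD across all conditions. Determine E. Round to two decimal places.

0.58

z_performance = (65.7 − 64.3) / 8.3 = 1.4000 / 8.3 = 0.1687.
z_effort = (4.4 − 5.05) / 0.99 = -0.6500 / 0.99 = -0.6566.
z_P − z_E = 0.1687 − (-0.6566) = 0.8253.
E = 0.8253 / √2 = 0.8253 / 1.41421 = 0.5836 ≈ 0.58.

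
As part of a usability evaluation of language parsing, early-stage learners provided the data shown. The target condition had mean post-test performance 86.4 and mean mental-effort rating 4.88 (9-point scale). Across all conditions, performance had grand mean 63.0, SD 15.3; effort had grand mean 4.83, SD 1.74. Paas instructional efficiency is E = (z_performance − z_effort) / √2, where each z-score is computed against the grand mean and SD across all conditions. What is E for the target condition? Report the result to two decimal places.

z_performance = (86.4 − 63.0) / 15.3 = 23.4000 / 15.3 = 1.5294.
z_effort = (4.88 − 4.83) / 1.74 = 0.0500 / 1.74 = 0.0287.
z_P − z_E = 1.5294 − 0.0287 = 1.5007.
E = 1.5007 / √2 = 1.5007 / 1.41421 = 1.0612 ≈ 1.06.

1.06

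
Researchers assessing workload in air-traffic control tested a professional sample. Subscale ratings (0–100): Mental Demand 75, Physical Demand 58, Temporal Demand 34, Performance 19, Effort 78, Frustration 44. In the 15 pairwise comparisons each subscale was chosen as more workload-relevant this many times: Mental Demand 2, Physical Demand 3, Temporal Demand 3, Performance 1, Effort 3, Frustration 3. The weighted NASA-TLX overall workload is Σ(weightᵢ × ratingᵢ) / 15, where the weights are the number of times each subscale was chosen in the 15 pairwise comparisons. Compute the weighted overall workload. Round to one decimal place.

54.1

The tallies are the weights (they sum to 15).
Weighted sum = 2·75 + 3·58 + 3·34 + 1·19 + 3·78 + 3·44
            = 150 + 174 + 102 + 19 + 234 + 132 = 811.
Overall workload = 811 / 15 = 54.0667 ≈ 54.1.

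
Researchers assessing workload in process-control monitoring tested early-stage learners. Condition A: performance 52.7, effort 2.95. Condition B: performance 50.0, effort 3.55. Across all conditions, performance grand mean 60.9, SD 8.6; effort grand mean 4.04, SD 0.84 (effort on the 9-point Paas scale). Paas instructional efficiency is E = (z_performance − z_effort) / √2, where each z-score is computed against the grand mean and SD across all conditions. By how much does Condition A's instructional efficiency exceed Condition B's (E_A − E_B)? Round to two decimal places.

0.73

Condition A: z_P = (52.7 − 60.9)/8.6 = -0.9535; z_E = (2.95 − 4.04)/0.84 = -1.2976; E_A = (-0.9535 − (-1.2976))/√2 = 0.2433.
Condition B: z_P = (50.0 − 60.9)/8.6 = -1.2674; z_E = (3.55 − 4.04)/0.84 = -0.5833; E_B = (-1.2674 − (-0.5833))/√2 = -0.4837.
E_A − E_B = 0.2433 − (-0.4837) = 0.7270 ≈ 0.73.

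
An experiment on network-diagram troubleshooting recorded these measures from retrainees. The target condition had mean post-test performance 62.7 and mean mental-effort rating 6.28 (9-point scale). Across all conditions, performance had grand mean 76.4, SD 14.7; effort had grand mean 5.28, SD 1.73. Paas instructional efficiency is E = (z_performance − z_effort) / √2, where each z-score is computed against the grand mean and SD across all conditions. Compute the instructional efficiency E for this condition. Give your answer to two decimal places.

-1.07

z_performance = (62.7 − 76.4) / 14.7 = -13.7000 / 14.7 = -0.9320.
z_effort = (6.28 − 5.28) / 1.73 = 1.0000 / 1.73 = 0.5780.
z_P − z_E = -0.9320 − 0.5780 = -1.5100.
E = -1.5100 / √2 = -1.5100 / 1.41421 = -1.0677 ≈ -1.07.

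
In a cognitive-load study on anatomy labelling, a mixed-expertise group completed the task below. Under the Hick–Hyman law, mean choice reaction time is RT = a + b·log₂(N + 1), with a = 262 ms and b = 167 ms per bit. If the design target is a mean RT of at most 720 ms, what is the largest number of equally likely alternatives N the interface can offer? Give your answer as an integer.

Set 262 + 167·log₂(N + 1) ≤ 720.
log₂(N + 1) ≤ (720 − 262) / 167 = 2.7425.
N + 1 ≤ 2^2.7425 = 6.6923.
N ≤ 5.6923, so the largest integer N is 5.

5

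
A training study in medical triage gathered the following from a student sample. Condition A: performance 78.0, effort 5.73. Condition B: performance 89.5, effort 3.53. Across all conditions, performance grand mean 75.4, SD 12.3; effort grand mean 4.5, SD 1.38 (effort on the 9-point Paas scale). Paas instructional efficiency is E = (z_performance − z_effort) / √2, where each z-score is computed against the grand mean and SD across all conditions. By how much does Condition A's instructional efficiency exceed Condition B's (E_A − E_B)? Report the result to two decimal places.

-1.79

Condition A: z_P = (78.0 − 75.4)/12.3 = 0.2114; z_E = (5.73 − 4.5)/1.38 = 0.8913; E_A = (0.2114 − 0.8913)/√2 = -0.4808.
Condition B: z_P = (89.5 − 75.4)/12.3 = 1.1463; z_E = (3.53 − 4.5)/1.38 = -0.7029; E_B = (1.1463 − (-0.7029))/√2 = 1.3076.
E_A − E_B = -0.4808 − 1.3076 = -1.7884 ≈ -1.79.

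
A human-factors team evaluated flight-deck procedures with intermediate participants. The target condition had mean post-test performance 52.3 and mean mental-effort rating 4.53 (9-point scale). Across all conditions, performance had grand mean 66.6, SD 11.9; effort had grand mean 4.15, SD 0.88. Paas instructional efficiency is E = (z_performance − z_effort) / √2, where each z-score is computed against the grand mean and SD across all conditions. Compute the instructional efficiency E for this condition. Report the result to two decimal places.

-1.16

z_performance = (52.3 − 66.6) / 11.9 = -14.3000 / 11.9 = -1.2017.
z_effort = (4.53 − 4.15) / 0.88 = 0.3800 / 0.88 = 0.4318.
z_P − z_E = -1.2017 − 0.4318 = -1.6335.
E = -1.6335 / √2 = -1.6335 / 1.41421 = -1.1551 ≈ -1.16.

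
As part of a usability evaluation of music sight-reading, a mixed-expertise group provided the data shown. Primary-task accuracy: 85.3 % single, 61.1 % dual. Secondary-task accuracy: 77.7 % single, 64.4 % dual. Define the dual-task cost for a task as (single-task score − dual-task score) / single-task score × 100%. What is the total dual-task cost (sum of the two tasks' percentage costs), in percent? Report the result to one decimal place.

Primary cost = (85.3 − 61.1) / 85.3 × 100% = 28.3705%.
Secondary cost = (77.7 − 64.4) / 77.7 × 100% = 17.1171%.
Total = 28.3705% + 17.1171% = 45.4876% ≈ 45.5%.

45.5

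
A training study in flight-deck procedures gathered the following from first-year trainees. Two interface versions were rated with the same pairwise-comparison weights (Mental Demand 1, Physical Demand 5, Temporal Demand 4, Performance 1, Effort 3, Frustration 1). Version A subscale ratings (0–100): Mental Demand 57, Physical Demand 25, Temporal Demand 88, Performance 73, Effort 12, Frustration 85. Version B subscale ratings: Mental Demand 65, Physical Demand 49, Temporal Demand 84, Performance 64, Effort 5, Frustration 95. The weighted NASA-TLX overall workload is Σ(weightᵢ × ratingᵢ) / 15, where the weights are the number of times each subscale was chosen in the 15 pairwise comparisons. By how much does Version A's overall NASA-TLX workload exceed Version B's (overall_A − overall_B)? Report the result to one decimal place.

Version A weighted sum = 1·57 + 5·25 + 4·88 + 1·73 + 3·12 + 1·85 = 57 + 125 + 352 + 73 + 36 + 85 = 728; overall_A = 728/15 = 48.5333.
Version B weighted sum = 1·65 + 5·49 + 4·84 + 1·64 + 3·5 + 1·95 = 65 + 245 + 336 + 64 + 15 + 95 = 820; overall_B = 820/15 = 54.6667.
Difference = 48.5333 − 54.6667 = -6.1334 ≈ -6.1.

-6.1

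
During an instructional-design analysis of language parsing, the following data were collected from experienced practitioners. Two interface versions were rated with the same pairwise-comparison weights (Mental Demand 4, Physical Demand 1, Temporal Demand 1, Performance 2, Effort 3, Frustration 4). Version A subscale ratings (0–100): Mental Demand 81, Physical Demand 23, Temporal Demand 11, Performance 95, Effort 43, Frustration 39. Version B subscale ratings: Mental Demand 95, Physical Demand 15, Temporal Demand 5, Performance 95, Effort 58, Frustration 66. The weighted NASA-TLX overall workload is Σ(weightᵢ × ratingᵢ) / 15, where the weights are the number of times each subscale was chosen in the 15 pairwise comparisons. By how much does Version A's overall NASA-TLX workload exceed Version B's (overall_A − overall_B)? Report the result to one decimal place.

Version A weighted sum = 4·81 + 1·23 + 1·11 + 2·95 + 3·43 + 4·39 = 324 + 23 + 11 + 190 + 129 + 156 = 833; overall_A = 833/15 = 55.5333.
Version B weighted sum = 4·95 + 1·15 + 1·5 + 2·95 + 3·58 + 4·66 = 380 + 15 + 5 + 190 + 174 + 264 = 1028; overall_B = 1028/15 = 68.5333.
Difference = 55.5333 − 68.5333 = -13.0000 ≈ -13.0.

-13.0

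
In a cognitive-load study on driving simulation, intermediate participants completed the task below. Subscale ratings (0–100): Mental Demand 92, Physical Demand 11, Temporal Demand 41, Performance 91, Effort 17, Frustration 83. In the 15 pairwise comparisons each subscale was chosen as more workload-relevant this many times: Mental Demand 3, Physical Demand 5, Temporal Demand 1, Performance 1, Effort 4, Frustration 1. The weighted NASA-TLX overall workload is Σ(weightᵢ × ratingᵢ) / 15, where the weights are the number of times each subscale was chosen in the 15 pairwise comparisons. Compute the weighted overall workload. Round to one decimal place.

40.9

The tallies are the weights (they sum to 15).
Weighted sum = 3·92 + 5·11 + 1·41 + 1·91 + 4·17 + 1·83
            = 276 + 55 + 41 + 91 + 68 + 83 = 614.
Overall workload = 614 / 15 = 40.9333 ≈ 40.9.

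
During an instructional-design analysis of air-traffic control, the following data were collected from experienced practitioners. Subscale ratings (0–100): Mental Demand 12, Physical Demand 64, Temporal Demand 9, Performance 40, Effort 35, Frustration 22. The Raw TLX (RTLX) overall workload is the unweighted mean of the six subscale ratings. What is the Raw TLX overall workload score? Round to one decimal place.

Sum of ratings = 12 + 64 + 9 + 40 + 35 + 22 = 182.
RTLX = 182 / 6 = 30.3333 ≈ 30.3.

30.3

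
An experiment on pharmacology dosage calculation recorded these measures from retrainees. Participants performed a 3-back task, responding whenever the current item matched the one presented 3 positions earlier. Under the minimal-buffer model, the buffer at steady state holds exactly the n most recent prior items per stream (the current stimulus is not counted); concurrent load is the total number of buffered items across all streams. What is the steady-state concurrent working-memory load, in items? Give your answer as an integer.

The buffer holds the 3 most recent prior items.
Steady-state concurrent load = 3 items.

3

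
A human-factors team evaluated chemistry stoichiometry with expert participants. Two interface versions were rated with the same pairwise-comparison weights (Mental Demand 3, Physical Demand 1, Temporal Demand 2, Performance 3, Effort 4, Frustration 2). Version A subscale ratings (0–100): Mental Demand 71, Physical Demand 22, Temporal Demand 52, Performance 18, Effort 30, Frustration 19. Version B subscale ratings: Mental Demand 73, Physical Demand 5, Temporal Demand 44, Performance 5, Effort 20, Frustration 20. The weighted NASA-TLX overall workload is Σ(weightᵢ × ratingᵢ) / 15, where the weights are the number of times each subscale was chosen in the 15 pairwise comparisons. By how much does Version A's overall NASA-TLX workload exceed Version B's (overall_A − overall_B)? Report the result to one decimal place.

Version A weighted sum = 3·71 + 1·22 + 2·52 + 3·18 + 4·30 + 2·19 = 213 + 22 + 104 + 54 + 120 + 38 = 551; overall_A = 551/15 = 36.7333.
Version B weighted sum = 3·73 + 1·5 + 2·44 + 3·5 + 4·20 + 2·20 = 219 + 5 + 88 + 15 + 80 + 40 = 447; overall_B = 447/15 = 29.8000.
Difference = 36.7333 − 29.8000 = 6.9333 ≈ 6.9.

6.9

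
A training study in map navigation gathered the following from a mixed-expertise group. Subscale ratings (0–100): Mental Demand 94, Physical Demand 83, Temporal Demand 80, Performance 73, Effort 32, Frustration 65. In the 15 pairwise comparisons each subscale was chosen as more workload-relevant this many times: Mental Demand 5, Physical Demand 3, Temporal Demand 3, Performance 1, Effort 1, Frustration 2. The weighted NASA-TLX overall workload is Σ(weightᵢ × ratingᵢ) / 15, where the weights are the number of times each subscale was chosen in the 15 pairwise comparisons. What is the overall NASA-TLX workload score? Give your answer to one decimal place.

The tallies are the weights (they sum to 15).
Weighted sum = 5·94 + 3·83 + 3·80 + 1·73 + 1·32 + 2·65
            = 470 + 249 + 240 + 73 + 32 + 130 = 1194.
Overall workload = 1194 / 15 = 79.6000 ≈ 79.6.

79.6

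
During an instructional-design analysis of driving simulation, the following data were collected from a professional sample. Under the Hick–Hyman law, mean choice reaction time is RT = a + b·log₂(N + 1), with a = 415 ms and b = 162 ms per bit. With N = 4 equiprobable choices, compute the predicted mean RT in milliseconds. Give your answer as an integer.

log₂(4 + 1) = log₂(5) = 2.3219.
RT = 415 + 162 × 2.3219 = 415 + 376.1478 = 791.1478 ms.
≈ 791 ms.

791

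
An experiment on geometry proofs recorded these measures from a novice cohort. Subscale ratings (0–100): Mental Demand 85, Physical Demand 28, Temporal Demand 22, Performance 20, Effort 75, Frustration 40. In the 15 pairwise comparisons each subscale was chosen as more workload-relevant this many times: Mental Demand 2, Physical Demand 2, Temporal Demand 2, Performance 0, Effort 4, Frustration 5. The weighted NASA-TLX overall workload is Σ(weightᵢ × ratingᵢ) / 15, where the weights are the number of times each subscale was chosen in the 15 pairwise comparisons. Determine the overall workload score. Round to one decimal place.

The tallies are the weights (they sum to 15).
Weighted sum = 2·85 + 2·28 + 2·22 + 0·20 + 4·75 + 5·40
            = 170 + 56 + 44 + 0 + 300 + 200 = 770.
Overall workload = 770 / 15 = 51.3333 ≈ 51.3.

51.3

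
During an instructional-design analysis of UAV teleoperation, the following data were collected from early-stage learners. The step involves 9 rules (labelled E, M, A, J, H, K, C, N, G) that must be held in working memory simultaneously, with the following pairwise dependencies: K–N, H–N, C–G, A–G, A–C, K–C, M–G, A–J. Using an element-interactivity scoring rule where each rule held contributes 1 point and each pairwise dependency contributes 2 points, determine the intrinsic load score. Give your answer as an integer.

Count of rules held simultaneously: 9.
Count of pairwise dependencies listed: 8.
Element contribution: 9 × 1 = 9.
Interaction contribution: 8 × 2 = 16.
Intrinsic load = 9 + 16 = 25.

25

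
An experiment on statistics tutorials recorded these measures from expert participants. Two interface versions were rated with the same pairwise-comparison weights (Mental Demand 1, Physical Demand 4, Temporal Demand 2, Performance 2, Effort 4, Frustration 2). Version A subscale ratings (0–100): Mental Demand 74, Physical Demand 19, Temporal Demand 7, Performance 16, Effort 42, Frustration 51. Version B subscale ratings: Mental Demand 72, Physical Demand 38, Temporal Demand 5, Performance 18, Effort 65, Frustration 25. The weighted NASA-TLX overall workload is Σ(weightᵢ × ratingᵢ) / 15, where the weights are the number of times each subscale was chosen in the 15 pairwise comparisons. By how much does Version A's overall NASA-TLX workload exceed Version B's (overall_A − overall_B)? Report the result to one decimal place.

-7.6

Version A weighted sum = 1·74 + 4·19 + 2·7 + 2·16 + 4·42 + 2·51 = 74 + 76 + 14 + 32 + 168 + 102 = 466; overall_A = 466/15 = 31.0667.
Version B weighted sum = 1·72 + 4·38 + 2·5 + 2·18 + 4·65 + 2·25 = 72 + 152 + 10 + 36 + 260 + 50 = 580; overall_B = 580/15 = 38.6667.
Difference = 31.0667 − 38.6667 = -7.6000 ≈ -7.6.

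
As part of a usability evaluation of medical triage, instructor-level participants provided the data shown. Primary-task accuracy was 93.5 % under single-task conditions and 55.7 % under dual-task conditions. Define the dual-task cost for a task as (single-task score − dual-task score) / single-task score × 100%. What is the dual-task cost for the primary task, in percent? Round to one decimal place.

40.4

Cost = (93.5 − 55.7) / 93.5 × 100%
     = 37.8000 / 93.5 × 100% = 40.4278%.
≈ 40.4%.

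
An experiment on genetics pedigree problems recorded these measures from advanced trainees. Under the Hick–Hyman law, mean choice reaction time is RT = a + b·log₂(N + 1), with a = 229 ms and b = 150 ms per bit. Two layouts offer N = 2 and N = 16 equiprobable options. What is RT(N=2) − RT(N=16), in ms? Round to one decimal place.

RT(2) = 229 + 150·log₂(3) = 229 + 150·1.5850 = 466.7500 ms.
RT(16) = 229 + 150·log₂(17) = 229 + 150·4.0875 = 842.1250 ms.
Difference = 466.7500 − 842.1250 = -375.3750 ≈ -375.4 ms.

-375.4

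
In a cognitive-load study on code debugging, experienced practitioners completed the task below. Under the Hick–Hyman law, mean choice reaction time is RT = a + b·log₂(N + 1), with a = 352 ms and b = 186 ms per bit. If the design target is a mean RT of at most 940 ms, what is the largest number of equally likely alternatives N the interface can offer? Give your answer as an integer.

Set 352 + 186·log₂(N + 1) ≤ 940.
log₂(N + 1) ≤ (940 − 352) / 186 = 3.1613.
N + 1 ≤ 2^3.1613 = 8.9464.
N ≤ 7.9464, so the largest integer N is 7.

7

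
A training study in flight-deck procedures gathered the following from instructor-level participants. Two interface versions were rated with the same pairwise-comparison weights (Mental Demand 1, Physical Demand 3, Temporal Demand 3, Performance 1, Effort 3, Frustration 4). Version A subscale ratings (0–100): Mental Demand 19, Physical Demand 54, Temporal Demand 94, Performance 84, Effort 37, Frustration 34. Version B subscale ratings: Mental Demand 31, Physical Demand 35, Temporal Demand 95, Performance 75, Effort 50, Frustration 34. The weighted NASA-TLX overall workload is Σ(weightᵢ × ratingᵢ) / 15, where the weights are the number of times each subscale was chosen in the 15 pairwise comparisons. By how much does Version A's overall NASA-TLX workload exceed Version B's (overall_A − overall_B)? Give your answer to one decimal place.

Version A weighted sum = 1·19 + 3·54 + 3·94 + 1·84 + 3·37 + 4·34 = 19 + 162 + 282 + 84 + 111 + 136 = 794; overall_A = 794/15 = 52.9333.
Version B weighted sum = 1·31 + 3·35 + 3·95 + 1·75 + 3·50 + 4·34 = 31 + 105 + 285 + 75 + 150 + 136 = 782; overall_B = 782/15 = 52.1333.
Difference = 52.9333 − 52.1333 = 0.8000 ≈ 0.8.

0.8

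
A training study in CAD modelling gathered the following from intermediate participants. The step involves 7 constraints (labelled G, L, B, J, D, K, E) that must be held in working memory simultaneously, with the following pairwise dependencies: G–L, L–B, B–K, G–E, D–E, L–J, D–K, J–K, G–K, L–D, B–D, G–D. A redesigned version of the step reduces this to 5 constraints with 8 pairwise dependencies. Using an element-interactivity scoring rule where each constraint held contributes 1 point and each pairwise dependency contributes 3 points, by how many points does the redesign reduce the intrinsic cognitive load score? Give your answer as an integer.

Original: 7 × 1 + 12 × 3 = 7 + 36 = 43.
Redesigned: 5 × 1 + 8 × 3 = 5 + 24 = 29.
Reduction = 43 − 29 = 14.

14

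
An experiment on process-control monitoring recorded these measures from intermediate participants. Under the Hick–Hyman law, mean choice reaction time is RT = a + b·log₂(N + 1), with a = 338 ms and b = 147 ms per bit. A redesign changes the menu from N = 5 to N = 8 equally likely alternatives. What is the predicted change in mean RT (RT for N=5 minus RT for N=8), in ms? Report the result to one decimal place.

-86.0

RT(5) = 338 + 147·log₂(6) = 338 + 147·2.5850 = 717.9950 ms.
RT(8) = 338 + 147·log₂(9) = 338 + 147·3.1699 = 803.9753 ms.
Difference = 717.9950 − 803.9753 = -85.9803 ≈ -86.0 ms.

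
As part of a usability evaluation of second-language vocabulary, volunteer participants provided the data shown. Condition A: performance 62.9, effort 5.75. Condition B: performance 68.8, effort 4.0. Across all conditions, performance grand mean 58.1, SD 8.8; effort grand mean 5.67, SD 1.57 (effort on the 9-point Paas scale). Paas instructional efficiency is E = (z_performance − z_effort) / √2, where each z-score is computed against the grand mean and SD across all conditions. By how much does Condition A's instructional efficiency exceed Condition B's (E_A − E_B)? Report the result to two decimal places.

-1.26

Condition A: z_P = (62.9 − 58.1)/8.8 = 0.5455; z_E = (5.75 − 5.67)/1.57 = 0.0510; E_A = (0.5455 − 0.0510)/√2 = 0.3497.
Condition B: z_P = (68.8 − 58.1)/8.8 = 1.2159; z_E = (4.0 − 5.67)/1.57 = -1.0637; E_B = (1.2159 − (-1.0637))/√2 = 1.6119.
E_A − E_B = 0.3497 − 1.6119 = -1.2622 ≈ -1.26.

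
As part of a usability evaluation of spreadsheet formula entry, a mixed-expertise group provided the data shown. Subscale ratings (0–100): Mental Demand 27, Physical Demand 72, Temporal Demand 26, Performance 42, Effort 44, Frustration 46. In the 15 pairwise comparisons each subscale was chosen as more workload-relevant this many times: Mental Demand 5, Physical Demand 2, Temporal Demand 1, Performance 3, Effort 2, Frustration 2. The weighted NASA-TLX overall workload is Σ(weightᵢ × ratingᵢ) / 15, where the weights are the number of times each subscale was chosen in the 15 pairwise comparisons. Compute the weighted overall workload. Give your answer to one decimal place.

40.7

The tallies are the weights (they sum to 15).
Weighted sum = 5·27 + 2·72 + 1·26 + 3·42 + 2·44 + 2·46
            = 135 + 144 + 26 + 126 + 88 + 92 = 611.
Overall workload = 611 / 15 = 40.7333 ≈ 40.7.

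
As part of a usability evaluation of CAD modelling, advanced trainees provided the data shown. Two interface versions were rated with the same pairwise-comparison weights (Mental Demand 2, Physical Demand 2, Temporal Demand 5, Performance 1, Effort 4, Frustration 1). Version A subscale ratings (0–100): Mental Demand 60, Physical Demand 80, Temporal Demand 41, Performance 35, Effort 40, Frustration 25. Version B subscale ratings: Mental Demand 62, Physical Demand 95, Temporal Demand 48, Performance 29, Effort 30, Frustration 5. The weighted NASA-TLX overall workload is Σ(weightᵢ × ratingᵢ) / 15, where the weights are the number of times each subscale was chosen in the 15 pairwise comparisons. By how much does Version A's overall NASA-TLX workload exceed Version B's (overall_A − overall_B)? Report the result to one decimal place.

-0.2

Version A weighted sum = 2·60 + 2·80 + 5·41 + 1·35 + 4·40 + 1·25 = 120 + 160 + 205 + 35 + 160 + 25 = 705; overall_A = 705/15 = 47.0000.
Version B weighted sum = 2·62 + 2·95 + 5·48 + 1·29 + 4·30 + 1·5 = 124 + 190 + 240 + 29 + 120 + 5 = 708; overall_B = 708/15 = 47.2000.
Difference = 47.0000 − 47.2000 = -0.2000 ≈ -0.2.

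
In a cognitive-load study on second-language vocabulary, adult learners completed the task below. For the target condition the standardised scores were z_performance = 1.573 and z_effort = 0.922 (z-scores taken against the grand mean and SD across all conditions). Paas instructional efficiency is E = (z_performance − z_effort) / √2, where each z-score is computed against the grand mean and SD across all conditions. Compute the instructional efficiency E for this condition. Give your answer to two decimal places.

z_P − z_E = 1.573 − 0.922 = 0.6510.
E = 0.6510 / √2 = 0.6510 / 1.41421 = 0.4603 ≈ 0.46.

0.46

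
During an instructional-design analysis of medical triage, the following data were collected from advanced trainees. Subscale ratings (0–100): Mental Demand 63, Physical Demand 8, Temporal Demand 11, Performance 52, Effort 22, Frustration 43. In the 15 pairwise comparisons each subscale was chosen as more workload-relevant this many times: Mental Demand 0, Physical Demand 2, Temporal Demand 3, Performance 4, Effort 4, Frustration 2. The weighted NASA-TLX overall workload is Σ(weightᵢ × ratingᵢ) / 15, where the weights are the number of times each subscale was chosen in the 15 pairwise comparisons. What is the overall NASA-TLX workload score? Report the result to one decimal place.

28.7

The tallies are the weights (they sum to 15).
Weighted sum = 0·63 + 2·8 + 3·11 + 4·52 + 4·22 + 2·43
            = 0 + 16 + 33 + 208 + 88 + 86 = 431.
Overall workload = 431 / 15 = 28.7333 ≈ 28.7.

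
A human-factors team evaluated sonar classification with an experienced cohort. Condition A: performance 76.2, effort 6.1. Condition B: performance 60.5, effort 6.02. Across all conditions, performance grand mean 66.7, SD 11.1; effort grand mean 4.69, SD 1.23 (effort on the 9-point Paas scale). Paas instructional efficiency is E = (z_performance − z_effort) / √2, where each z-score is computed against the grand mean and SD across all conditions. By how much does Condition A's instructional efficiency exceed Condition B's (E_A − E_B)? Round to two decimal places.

0.95

Condition A: z_P = (76.2 − 66.7)/11.1 = 0.8559; z_E = (6.1 − 4.69)/1.23 = 1.1463; E_A = (0.8559 − 1.1463)/√2 = -0.2053.
Condition B: z_P = (60.5 − 66.7)/11.1 = -0.5586; z_E = (6.02 − 4.69)/1.23 = 1.0813; E_B = (-0.5586 − 1.0813)/√2 = -1.1596.
E_A − E_B = -0.2053 − (-1.1596) = 0.9543 ≈ 0.95.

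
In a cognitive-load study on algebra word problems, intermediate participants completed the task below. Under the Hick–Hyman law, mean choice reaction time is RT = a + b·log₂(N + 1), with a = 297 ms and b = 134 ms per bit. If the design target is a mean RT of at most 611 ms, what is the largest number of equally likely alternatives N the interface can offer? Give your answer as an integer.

Set 297 + 134·log₂(N + 1) ≤ 611.
log₂(N + 1) ≤ (611 − 297) / 134 = 2.3433.
N + 1 ≤ 2^2.3433 = 5.0746.
N ≤ 4.0746, so the largest integer N is 4.

4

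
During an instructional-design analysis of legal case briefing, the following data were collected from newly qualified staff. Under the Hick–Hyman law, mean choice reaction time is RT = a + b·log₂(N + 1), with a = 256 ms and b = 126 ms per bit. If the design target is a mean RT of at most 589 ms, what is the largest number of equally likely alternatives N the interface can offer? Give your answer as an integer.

5

Set 256 + 126·log₂(N + 1) ≤ 589.
log₂(N + 1) ≤ (589 − 256) / 126 = 2.6429.
N + 1 ≤ 2^2.6429 = 6.2459.
N ≤ 5.2459, so the largest integer N is 5.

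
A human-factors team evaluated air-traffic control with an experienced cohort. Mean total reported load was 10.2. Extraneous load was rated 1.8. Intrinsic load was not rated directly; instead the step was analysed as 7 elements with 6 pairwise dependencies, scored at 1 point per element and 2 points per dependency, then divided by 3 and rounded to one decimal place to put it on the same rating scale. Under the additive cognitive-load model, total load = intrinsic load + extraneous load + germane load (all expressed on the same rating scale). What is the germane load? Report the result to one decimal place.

2.1

Intrinsic (element-interactivity): (7 × 1 + 6 × 2) / 3 = 19 / 3 = 6.3333 → 6.3.
germane load = total − intrinsic − extraneous
             = 10.2 − 6.3 − 1.8 = 2.1.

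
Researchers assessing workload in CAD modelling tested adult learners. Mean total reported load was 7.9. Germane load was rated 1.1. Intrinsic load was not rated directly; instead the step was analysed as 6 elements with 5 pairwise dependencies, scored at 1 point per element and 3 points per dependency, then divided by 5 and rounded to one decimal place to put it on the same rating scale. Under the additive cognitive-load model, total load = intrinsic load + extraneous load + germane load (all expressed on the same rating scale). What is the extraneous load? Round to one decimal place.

2.6

Intrinsic (element-interactivity): (6 × 1 + 5 × 3) / 5 = 21 / 5 = 4.2000 → 4.2.
extraneous load = total − intrinsic − germane
             = 7.9 − 4.2 − 1.1 = 2.6.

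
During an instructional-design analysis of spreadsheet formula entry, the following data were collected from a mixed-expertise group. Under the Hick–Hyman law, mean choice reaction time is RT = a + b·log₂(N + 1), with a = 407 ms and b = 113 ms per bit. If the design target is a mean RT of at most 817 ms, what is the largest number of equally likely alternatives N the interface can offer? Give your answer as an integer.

Set 407 + 113·log₂(N + 1) ≤ 817.
log₂(N + 1) ≤ (817 − 407) / 113 = 3.6283.
N + 1 ≤ 2^3.6283 = 12.3659.
N ≤ 11.3659, so the largest integer N is 11.

11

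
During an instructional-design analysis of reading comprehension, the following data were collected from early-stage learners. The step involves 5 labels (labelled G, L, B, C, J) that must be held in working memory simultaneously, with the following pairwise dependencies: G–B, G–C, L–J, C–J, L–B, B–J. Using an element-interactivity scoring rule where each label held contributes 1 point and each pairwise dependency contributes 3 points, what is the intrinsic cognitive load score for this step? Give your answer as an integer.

Count of labels held simultaneously: 5.
Count of pairwise dependencies listed: 6.
Element contribution: 5 × 1 = 5.
Interaction contribution: 6 × 3 = 18.
Intrinsic load = 5 + 18 = 23.

23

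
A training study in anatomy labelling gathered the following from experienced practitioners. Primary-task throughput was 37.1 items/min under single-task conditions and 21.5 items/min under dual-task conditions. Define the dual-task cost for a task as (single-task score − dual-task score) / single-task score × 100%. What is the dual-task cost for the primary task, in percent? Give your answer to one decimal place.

42.0

Cost = (37.1 − 21.5) / 37.1 × 100%
     = 15.6000 / 37.1 × 100% = 42.0485%.
≈ 42.0%.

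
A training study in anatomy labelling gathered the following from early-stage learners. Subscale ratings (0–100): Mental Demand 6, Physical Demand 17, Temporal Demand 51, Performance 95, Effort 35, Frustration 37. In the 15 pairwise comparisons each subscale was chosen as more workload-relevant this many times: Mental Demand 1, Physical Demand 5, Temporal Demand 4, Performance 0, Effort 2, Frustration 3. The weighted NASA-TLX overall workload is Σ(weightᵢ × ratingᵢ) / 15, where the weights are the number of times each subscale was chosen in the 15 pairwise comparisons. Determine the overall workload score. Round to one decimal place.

The tallies are the weights (they sum to 15).
Weighted sum = 1·6 + 5·17 + 4·51 + 0·95 + 2·35 + 3·37
            = 6 + 85 + 204 + 0 + 70 + 111 = 476.
Overall workload = 476 / 15 = 31.7333 ≈ 31.7.

31.7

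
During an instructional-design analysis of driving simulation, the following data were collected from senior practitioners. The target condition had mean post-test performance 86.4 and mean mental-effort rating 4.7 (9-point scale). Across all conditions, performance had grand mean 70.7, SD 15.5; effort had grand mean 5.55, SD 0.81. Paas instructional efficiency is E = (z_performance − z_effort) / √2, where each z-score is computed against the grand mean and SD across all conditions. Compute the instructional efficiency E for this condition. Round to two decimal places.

1.46

z_performance = (86.4 − 70.7) / 15.5 = 15.7000 / 15.5 = 1.0129.
z_effort = (4.7 − 5.55) / 0.81 = -0.8500 / 0.81 = -1.0494.
z_P − z_E = 1.0129 − (-1.0494) = 2.0623.
E = 2.0623 / √2 = 2.0623 / 1.41421 = 1.4583 ≈ 1.46.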